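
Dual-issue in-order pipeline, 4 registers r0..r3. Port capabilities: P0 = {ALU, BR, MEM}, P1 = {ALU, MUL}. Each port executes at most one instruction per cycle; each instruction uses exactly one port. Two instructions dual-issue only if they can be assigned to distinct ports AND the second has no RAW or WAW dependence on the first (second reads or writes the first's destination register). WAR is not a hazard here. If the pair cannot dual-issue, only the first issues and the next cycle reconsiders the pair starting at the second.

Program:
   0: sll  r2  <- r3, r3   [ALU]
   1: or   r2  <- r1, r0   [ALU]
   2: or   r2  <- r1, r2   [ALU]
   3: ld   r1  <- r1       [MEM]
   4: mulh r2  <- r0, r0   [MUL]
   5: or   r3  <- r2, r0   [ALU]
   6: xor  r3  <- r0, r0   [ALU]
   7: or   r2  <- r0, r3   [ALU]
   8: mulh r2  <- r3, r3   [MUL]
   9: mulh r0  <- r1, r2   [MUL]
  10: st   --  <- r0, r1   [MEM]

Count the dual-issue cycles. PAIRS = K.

[0] i0  sll  -- WAW r2
[1] i1  or  -- RAW+WAW r2
[2] i2+i3  or/ld  -- dual
[3] i4  mulh  -- RAW r2
[4] i5  or  -- WAW r3
[5] i6  xor  -- RAW r3
[6] i7  or  -- WAW r2
[7] i8  mulh  -- no-port MUL/MUL
[8] i9  mulh  -- RAW r0
[9] i10  st  -- tail

PAIRS = 1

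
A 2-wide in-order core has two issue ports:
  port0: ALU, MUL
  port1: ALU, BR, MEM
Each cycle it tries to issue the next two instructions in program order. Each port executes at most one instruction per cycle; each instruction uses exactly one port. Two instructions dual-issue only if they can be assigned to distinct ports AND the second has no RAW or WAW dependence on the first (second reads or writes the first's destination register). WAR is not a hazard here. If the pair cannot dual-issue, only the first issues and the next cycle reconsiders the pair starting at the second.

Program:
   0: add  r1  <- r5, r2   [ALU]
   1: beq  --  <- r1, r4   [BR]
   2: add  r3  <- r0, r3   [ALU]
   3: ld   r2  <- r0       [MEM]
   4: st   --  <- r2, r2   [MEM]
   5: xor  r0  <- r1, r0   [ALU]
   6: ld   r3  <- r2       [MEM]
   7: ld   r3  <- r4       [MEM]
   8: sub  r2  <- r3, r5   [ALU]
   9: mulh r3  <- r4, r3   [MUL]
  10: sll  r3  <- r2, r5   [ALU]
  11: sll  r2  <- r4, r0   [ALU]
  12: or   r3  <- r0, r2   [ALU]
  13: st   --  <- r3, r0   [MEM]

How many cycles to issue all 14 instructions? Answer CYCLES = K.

CYCLES = 10

t=0 i0:add.ALU ; RAW r1
t=1 i1+i2:beq.BR add.ALU ; dual
t=2 i3:ld.MEM ; no-port MEM/MEM
t=3 i4+i5:st.MEM xor.ALU ; dual
t=4 i6:ld.MEM ; no-port MEM/MEM
t=5 i7:ld.MEM ; RAW r3
t=6 i8+i9:sub.ALU mulh.MUL ; dual
t=7 i10+i11:sll.ALU sll.ALU ; dual
t=8 i12:or.ALU ; RAW r3
t=9 i13:st.MEM ; tail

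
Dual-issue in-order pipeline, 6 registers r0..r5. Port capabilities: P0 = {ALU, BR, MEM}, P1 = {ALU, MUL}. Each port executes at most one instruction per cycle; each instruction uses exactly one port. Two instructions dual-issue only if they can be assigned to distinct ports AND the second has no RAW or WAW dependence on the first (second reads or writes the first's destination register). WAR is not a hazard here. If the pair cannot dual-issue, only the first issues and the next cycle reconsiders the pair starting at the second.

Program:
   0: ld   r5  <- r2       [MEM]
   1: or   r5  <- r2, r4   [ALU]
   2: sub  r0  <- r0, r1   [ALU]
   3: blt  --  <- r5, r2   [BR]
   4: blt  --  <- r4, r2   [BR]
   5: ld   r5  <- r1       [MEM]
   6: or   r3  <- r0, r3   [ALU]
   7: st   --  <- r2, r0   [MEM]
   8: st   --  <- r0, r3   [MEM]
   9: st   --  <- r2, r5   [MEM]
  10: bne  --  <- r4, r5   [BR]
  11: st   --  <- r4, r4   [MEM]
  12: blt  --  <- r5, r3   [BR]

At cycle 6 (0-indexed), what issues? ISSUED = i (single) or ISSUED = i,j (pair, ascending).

0. ld.MEM @i0  | WAW r5
1. or.ALU+sub.ALU @i1+i2  | pair
2. blt.BR @i3  | no-port BR/BR
3. blt.BR @i4  | no-port BR/MEM
4. ld.MEM+or.ALU @i5+i6  | pair
5. st.MEM @i7  | no-port MEM/MEM
6. st.MEM @i8  | no-port MEM/MEM
7. st.MEM @i9  | no-port MEM/BR
8. bne.BR @i10  | no-port BR/MEM
9. st.MEM @i11  | no-port MEM/BR
10. blt.BR @i12  | tail

ISSUED = 8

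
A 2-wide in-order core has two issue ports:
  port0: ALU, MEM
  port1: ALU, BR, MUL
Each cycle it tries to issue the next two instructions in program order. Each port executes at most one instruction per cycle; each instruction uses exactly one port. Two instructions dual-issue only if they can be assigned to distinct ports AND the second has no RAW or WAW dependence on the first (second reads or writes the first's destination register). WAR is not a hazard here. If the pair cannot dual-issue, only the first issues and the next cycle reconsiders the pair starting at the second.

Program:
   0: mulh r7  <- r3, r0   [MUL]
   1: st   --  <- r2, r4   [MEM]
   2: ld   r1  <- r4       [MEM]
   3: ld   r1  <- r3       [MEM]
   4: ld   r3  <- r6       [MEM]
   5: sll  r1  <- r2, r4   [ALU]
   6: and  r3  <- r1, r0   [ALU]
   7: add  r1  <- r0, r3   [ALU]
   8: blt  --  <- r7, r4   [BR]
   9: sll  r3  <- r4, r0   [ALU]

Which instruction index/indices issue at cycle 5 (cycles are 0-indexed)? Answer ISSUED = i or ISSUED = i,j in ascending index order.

0. mulh.MUL/st.MEM @i0/i1  | pair
1. ld.MEM @i2  | no-port MEM/MEM
2. ld.MEM @i3  | no-port MEM/MEM
3. ld.MEM/sll.ALU @i4/i5  | pair
4. and.ALU @i6  | RAW r3
5. add.ALU/blt.BR @i7/i8  | pair
6. sll.ALU @i9  | tail

ISSUED = 7,8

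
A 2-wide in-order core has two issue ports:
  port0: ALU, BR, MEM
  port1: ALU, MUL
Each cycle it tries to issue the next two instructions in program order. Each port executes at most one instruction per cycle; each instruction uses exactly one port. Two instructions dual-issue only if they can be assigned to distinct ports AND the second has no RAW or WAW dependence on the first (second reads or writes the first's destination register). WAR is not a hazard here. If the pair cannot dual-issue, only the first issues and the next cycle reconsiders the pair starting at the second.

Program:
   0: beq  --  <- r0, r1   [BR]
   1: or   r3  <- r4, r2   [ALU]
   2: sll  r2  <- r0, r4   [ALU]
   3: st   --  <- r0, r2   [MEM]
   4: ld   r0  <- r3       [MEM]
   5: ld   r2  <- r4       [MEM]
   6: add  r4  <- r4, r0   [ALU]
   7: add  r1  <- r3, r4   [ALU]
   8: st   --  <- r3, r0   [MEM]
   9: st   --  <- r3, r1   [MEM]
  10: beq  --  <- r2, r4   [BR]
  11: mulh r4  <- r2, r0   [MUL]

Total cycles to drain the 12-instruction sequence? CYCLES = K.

CYCLES = 8

#0 head=0: beq or i0&i1 dual
#1 head=2: sll i2 RAW r2
#2 head=3: st i3 no-port MEM/MEM
#3 head=4: ld i4 no-port MEM/MEM
#4 head=5: ld add i5&i6 dual
#5 head=7: add st i7&i8 dual
#6 head=9: st i9 no-port MEM/BR
#7 head=10: beq mulh i10&i11 dual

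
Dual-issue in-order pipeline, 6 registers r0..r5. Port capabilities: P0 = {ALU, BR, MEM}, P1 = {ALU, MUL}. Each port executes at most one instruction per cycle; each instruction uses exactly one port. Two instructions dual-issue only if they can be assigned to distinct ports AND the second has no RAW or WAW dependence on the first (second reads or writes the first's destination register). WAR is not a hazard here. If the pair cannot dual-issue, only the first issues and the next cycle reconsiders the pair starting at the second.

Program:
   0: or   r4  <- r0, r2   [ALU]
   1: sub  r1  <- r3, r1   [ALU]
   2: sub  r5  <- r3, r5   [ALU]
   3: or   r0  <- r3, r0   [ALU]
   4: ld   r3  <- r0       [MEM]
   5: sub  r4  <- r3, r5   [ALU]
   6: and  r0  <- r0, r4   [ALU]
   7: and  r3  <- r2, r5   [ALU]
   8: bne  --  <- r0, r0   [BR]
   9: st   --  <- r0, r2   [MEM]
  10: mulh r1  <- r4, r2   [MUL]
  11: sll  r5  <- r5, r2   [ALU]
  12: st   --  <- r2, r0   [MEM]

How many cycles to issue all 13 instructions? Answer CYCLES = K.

0. or.ALU+sub.ALU @i0/i1  | pair
1. sub.ALU+or.ALU @i2/i3  | pair
2. ld.MEM @i4  | RAW r3
3. sub.ALU @i5  | RAW r4
4. and.ALU+and.ALU @i6/i7  | pair
5. bne.BR @i8  | no-port BR/MEM
6. st.MEM+mulh.MUL @i9/i10  | pair
7. sll.ALU+st.MEM @i11/i12  | pair

CYCLES = 8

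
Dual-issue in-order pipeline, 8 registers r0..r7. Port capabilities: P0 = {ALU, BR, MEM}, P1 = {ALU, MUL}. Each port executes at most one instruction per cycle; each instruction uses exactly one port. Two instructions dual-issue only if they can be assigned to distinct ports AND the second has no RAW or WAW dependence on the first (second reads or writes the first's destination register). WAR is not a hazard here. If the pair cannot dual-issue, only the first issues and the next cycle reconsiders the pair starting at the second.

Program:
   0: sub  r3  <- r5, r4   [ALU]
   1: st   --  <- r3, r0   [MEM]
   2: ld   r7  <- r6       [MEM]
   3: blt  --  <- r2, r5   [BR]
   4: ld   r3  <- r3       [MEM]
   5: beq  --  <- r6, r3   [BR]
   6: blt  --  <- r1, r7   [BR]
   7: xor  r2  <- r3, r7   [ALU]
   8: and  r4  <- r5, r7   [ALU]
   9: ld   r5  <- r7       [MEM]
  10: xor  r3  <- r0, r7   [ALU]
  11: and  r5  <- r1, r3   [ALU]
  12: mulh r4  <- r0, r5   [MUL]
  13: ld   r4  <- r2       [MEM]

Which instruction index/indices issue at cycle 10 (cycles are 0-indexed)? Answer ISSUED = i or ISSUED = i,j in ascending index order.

  cy0 -> i0 (sub.ALU) RAW r3
  cy1 -> i1 (st.MEM) no-port MEM/MEM
  cy2 -> i2 (ld.MEM) no-port MEM/BR
  cy3 -> i3 (blt.BR) no-port BR/MEM
  cy4 -> i4 (ld.MEM) no-port MEM/BR
  cy5 -> i5 (beq.BR) no-port BR/BR
  cy6 -> i6+i7 (blt.BR+xor.ALU) dual
  cy7 -> i8+i9 (and.ALU+ld.MEM) dual
  cy8 -> i10 (xor.ALU) RAW r3
  cy9 -> i11 (and.ALU) RAW r5
  cy10 -> i12 (mulh.MUL) WAW r4
  cy11 -> i13 (ld.MEM) tail

ISSUED = 12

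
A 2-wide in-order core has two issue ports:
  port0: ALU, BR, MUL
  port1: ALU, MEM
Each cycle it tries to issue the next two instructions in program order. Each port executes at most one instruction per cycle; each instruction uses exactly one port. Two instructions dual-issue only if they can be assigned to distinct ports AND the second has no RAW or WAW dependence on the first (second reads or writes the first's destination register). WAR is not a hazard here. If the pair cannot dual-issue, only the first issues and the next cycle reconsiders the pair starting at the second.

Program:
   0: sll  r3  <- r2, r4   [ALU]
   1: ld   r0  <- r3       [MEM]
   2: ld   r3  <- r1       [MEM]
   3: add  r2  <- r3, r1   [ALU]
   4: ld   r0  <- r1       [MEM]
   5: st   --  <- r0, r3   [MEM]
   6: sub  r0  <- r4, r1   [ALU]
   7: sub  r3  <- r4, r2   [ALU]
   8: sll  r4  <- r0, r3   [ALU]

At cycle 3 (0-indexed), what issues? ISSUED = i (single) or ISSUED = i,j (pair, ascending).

ISSUED = 3,4

[0] i0  sll.ALU  -- RAW r3
[1] i1  ld.MEM  -- no-port MEM/MEM
[2] i2  ld.MEM  -- RAW r3
[3] i3&i4  add.ALU ld.MEM  -- pair
[4] i5&i6  st.MEM sub.ALU  -- pair
[5] i7  sub.ALU  -- RAW r3
[6] i8  sll.ALU  -- tail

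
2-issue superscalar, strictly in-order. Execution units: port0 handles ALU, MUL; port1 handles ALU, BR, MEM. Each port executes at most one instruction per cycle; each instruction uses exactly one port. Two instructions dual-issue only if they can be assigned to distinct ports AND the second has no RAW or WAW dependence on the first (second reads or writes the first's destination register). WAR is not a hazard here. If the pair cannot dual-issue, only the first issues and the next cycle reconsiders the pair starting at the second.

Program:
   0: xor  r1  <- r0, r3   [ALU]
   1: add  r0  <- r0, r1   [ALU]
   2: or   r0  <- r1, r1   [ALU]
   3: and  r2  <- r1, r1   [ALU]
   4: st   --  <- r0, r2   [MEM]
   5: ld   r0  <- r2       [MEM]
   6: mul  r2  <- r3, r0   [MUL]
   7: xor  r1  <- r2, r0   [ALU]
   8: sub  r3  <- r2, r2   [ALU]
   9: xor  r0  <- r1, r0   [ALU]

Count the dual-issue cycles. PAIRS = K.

PAIRS = 2

[0] i0  xor.ALU  -- RAW r1
[1] i1  add.ALU  -- WAW r0
[2] i2&i3  or.ALU and.ALU  -- pair
[3] i4  st.MEM  -- no-port MEM/MEM
[4] i5  ld.MEM  -- RAW r0
[5] i6  mul.MUL  -- RAW r2
[6] i7&i8  xor.ALU sub.ALU  -- pair
[7] i9  xor.ALU  -- tail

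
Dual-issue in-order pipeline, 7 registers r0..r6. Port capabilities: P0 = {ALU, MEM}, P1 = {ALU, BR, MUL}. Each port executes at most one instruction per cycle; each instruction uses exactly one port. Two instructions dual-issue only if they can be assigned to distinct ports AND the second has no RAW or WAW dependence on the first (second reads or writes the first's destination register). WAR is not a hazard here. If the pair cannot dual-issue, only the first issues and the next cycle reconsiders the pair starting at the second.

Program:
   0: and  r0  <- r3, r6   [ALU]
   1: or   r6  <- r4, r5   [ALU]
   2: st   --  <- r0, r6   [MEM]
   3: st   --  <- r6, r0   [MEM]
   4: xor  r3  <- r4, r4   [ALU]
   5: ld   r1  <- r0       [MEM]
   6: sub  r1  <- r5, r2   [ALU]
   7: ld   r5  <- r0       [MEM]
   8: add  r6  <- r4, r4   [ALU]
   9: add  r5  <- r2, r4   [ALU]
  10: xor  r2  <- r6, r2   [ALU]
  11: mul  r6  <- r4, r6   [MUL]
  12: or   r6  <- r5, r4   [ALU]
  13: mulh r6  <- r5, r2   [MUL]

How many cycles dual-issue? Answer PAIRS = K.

t=0 i0+i1:and.ALU+or.ALU ; dual
t=1 i2:st.MEM ; no-port MEM/MEM
t=2 i3+i4:st.MEM+xor.ALU ; dual
t=3 i5:ld.MEM ; WAW r1
t=4 i6+i7:sub.ALU+ld.MEM ; dual
t=5 i8+i9:add.ALU+add.ALU ; dual
t=6 i10+i11:xor.ALU+mul.MUL ; dual
t=7 i12:or.ALU ; WAW r6
t=8 i13:mulh.MUL ; tail

PAIRS = 5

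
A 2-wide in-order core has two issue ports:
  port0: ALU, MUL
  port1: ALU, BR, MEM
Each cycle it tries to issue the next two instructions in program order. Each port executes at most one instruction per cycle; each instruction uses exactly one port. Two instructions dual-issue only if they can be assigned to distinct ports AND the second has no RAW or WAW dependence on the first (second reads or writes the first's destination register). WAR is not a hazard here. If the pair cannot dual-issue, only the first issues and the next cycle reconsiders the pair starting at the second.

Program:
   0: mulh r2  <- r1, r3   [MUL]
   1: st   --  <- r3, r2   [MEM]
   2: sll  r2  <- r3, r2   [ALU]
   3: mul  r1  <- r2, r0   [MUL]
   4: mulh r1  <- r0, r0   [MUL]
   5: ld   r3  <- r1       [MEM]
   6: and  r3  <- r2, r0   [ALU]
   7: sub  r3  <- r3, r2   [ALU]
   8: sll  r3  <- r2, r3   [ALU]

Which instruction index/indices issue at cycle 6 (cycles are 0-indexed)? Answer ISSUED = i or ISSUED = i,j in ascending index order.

#0 head=0: mulh.MUL i0 RAW r2
#1 head=1: st.MEM+sll.ALU i1&i2 pair
#2 head=3: mul.MUL i3 no-port MUL/MUL
#3 head=4: mulh.MUL i4 RAW r1
#4 head=5: ld.MEM i5 WAW r3
#5 head=6: and.ALU i6 RAW+WAW r3
#6 head=7: sub.ALU i7 RAW+WAW r3
#7 head=8: sll.ALU i8 tail

ISSUED = 7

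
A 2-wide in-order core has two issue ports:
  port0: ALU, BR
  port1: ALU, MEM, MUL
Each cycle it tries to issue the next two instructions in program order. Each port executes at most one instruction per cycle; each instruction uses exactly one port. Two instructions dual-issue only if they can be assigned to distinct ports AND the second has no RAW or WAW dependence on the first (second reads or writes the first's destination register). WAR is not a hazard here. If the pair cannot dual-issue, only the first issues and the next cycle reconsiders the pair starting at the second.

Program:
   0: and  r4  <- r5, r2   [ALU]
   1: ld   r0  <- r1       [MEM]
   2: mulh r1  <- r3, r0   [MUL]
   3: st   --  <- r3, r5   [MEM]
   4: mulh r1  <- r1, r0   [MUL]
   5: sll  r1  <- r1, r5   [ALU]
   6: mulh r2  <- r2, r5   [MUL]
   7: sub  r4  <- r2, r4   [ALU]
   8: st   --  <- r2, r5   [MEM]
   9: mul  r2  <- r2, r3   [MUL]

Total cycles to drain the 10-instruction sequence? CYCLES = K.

  cy0 -> i0/i1 (and.ALU;ld.MEM) pair
  cy1 -> i2 (mulh.MUL) no-port MUL/MEM
  cy2 -> i3 (st.MEM) no-port MEM/MUL
  cy3 -> i4 (mulh.MUL) RAW+WAW r1
  cy4 -> i5/i6 (sll.ALU;mulh.MUL) pair
  cy5 -> i7/i8 (sub.ALU;st.MEM) pair
  cy6 -> i9 (mul.MUL) tail

CYCLES = 7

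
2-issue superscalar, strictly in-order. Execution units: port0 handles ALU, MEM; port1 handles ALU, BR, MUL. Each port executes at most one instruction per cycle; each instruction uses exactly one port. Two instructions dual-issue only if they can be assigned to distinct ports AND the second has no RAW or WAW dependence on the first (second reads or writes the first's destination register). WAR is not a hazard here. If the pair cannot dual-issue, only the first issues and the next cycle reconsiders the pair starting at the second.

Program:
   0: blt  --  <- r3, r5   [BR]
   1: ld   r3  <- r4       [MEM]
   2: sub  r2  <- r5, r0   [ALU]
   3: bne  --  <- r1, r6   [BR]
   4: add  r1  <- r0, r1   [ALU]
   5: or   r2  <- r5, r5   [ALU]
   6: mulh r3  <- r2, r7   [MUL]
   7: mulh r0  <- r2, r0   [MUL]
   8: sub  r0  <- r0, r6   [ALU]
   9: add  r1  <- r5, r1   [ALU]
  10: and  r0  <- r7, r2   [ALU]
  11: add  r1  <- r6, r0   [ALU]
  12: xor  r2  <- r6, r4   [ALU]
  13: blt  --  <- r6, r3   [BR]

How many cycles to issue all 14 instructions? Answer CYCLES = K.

#0 head=0: blt.BR;ld.MEM i0&i1 pair
#1 head=2: sub.ALU;bne.BR i2&i3 pair
#2 head=4: add.ALU;or.ALU i4&i5 pair
#3 head=6: mulh.MUL i6 no-port MUL/MUL
#4 head=7: mulh.MUL i7 RAW+WAW r0
#5 head=8: sub.ALU;add.ALU i8&i9 pair
#6 head=10: and.ALU i10 RAW r0
#7 head=11: add.ALU;xor.ALU i11&i12 pair
#8 head=13: blt.BR i13 tail

CYCLES = 9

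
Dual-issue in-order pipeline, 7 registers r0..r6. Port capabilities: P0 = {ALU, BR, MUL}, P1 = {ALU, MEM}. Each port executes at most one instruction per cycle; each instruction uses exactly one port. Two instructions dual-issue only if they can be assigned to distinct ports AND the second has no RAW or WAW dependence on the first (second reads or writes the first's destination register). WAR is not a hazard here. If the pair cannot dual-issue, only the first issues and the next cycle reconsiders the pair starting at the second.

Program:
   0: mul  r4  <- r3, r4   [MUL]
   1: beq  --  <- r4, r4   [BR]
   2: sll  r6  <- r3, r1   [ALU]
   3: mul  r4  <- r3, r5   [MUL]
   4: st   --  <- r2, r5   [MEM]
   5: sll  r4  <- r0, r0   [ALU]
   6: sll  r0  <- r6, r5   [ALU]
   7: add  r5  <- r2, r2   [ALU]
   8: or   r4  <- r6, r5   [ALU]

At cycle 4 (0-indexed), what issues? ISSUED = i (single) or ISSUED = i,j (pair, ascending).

0. mul.MUL @i0  | no-port MUL/BR
1. beq.BR+sll.ALU @i1/i2  | 2-wide
2. mul.MUL+st.MEM @i3/i4  | 2-wide
3. sll.ALU+sll.ALU @i5/i6  | 2-wide
4. add.ALU @i7  | RAW r5
5. or.ALU @i8  | tail

ISSUED = 7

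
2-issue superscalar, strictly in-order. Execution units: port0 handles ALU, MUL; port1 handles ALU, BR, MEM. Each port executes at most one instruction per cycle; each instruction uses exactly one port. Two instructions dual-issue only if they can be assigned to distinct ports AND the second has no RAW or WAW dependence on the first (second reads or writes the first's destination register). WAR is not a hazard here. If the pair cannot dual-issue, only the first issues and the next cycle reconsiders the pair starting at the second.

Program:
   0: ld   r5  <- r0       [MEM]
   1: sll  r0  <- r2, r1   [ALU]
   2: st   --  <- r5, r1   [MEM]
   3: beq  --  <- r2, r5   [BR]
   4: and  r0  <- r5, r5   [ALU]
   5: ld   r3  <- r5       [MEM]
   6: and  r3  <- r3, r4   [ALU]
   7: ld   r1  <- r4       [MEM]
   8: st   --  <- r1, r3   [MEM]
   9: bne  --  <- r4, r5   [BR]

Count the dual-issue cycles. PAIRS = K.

[0] i0,i1  ld+sll  -- dual
[1] i2  st  -- no-port MEM/BR
[2] i3,i4  beq+and  -- dual
[3] i5  ld  -- RAW+WAW r3
[4] i6,i7  and+ld  -- dual
[5] i8  st  -- no-port MEM/BR
[6] i9  bne  -- tail

PAIRS = 3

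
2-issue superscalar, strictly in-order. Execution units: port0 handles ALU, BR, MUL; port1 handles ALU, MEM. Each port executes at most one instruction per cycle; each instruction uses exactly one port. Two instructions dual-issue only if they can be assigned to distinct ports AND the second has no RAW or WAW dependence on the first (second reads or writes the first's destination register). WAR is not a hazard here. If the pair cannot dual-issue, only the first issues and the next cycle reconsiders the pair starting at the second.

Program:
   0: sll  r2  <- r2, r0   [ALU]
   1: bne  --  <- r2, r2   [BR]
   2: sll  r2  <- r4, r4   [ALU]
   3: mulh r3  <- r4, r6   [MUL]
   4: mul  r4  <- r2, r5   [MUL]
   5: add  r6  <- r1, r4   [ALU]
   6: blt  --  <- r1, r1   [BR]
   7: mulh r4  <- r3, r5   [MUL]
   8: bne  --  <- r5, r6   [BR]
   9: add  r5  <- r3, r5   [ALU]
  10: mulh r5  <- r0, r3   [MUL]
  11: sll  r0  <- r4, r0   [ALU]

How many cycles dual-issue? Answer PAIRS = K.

PAIRS = 4

  cy0 -> i0 (sll.ALU) RAW r2
  cy1 -> i1,i2 (bne.BR;sll.ALU) dual
  cy2 -> i3 (mulh.MUL) no-port MUL/MUL
  cy3 -> i4 (mul.MUL) RAW r4
  cy4 -> i5,i6 (add.ALU;blt.BR) dual
  cy5 -> i7 (mulh.MUL) no-port MUL/BR
  cy6 -> i8,i9 (bne.BR;add.ALU) dual
  cy7 -> i10,i11 (mulh.MUL;sll.ALU) dual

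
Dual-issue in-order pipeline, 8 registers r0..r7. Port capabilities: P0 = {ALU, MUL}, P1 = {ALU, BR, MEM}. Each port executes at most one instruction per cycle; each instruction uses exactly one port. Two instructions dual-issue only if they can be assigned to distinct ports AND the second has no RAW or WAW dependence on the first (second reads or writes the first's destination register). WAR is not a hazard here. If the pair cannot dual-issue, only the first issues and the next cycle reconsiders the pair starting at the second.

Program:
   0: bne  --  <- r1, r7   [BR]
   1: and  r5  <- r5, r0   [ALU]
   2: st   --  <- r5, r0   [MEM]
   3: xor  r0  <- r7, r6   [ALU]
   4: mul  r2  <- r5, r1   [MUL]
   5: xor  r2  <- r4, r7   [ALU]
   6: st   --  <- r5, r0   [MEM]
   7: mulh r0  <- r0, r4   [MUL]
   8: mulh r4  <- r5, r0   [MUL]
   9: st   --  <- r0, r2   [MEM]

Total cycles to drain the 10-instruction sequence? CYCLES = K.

c0: i0/i1 bne.BR;and.ALU  pair
c1: i2/i3 st.MEM;xor.ALU  pair
c2: i4 mul.MUL  WAW r2
c3: i5/i6 xor.ALU;st.MEM  pair
c4: i7 mulh.MUL  no-port MUL/MUL
c5: i8/i9 mulh.MUL;st.MEM  pair

CYCLES = 6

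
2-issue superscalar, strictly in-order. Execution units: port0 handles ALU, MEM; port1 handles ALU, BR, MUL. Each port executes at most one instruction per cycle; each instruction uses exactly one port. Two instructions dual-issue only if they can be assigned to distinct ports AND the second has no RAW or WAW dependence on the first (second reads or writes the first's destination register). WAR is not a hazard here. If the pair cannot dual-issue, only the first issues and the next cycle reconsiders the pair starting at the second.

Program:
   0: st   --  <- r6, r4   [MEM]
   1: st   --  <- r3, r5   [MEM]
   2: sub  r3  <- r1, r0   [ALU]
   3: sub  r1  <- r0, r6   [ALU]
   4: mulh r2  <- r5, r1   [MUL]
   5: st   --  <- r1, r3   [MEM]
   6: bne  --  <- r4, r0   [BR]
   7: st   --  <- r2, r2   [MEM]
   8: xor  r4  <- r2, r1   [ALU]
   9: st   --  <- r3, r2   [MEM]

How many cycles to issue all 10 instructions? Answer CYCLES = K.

CYCLES = 6

#0 head=0: st.MEM i0 no-port MEM/MEM
#1 head=1: st.MEM+sub.ALU i1/i2 dual
#2 head=3: sub.ALU i3 RAW r1
#3 head=4: mulh.MUL+st.MEM i4/i5 dual
#4 head=6: bne.BR+st.MEM i6/i7 dual
#5 head=8: xor.ALU+st.MEM i8/i9 dual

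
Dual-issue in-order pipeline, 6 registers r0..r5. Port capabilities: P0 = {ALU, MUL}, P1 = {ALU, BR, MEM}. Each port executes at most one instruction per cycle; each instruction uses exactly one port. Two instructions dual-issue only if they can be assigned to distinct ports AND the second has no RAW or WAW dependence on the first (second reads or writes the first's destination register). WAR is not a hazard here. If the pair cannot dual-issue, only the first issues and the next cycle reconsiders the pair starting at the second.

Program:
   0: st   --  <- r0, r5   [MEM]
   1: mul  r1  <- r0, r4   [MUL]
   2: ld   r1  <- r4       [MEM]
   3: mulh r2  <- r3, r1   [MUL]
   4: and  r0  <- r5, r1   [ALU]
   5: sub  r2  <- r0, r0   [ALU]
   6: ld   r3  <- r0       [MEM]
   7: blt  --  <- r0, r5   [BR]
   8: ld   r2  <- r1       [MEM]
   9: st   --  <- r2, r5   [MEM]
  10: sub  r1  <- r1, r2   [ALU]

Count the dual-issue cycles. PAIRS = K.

PAIRS = 4

  cy0 -> i0,i1 (st+mul) 2-wide
  cy1 -> i2 (ld) RAW r1
  cy2 -> i3,i4 (mulh+and) 2-wide
  cy3 -> i5,i6 (sub+ld) 2-wide
  cy4 -> i7 (blt) no-port BR/MEM
  cy5 -> i8 (ld) no-port MEM/MEM
  cy6 -> i9,i10 (st+sub) 2-wide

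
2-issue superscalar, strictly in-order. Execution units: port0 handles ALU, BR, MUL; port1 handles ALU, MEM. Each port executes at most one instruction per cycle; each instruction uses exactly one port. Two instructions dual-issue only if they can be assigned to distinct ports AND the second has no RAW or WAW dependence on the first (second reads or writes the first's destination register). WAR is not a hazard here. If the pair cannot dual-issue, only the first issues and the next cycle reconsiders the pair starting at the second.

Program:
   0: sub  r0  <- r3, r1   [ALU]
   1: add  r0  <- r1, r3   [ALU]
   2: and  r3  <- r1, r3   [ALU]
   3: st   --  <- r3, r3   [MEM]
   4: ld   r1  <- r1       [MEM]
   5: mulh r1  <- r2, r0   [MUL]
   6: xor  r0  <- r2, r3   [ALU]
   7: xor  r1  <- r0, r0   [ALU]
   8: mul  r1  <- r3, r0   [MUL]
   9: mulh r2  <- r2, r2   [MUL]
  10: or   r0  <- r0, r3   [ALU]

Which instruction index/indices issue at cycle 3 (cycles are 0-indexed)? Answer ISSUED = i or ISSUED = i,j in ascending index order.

ISSUED = 4

[0] i0  sub  -- WAW r0
[1] i1&i2  add+and  -- dual
[2] i3  st  -- no-port MEM/MEM
[3] i4  ld  -- WAW r1
[4] i5&i6  mulh+xor  -- dual
[5] i7  xor  -- WAW r1
[6] i8  mul  -- no-port MUL/MUL
[7] i9&i10  mulh+or  -- dual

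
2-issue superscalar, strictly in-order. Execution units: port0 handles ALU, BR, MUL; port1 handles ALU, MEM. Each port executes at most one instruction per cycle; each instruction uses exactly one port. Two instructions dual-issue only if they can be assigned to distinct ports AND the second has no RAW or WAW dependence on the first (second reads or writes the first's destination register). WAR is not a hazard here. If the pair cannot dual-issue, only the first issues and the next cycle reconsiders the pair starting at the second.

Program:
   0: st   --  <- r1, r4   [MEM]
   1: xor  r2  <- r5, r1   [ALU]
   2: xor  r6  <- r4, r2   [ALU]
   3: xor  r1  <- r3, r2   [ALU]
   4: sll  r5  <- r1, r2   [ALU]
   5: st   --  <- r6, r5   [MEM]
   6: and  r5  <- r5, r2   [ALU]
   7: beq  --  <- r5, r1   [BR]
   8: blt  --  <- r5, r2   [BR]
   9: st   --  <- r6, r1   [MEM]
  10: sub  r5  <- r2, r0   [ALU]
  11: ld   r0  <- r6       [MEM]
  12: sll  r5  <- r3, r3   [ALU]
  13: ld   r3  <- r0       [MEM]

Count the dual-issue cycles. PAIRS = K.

PAIRS = 6

t=0 i0&i1:st.MEM/xor.ALU ; dual
t=1 i2&i3:xor.ALU/xor.ALU ; dual
t=2 i4:sll.ALU ; RAW r5
t=3 i5&i6:st.MEM/and.ALU ; dual
t=4 i7:beq.BR ; no-port BR/BR
t=5 i8&i9:blt.BR/st.MEM ; dual
t=6 i10&i11:sub.ALU/ld.MEM ; dual
t=7 i12&i13:sll.ALU/ld.MEM ; dual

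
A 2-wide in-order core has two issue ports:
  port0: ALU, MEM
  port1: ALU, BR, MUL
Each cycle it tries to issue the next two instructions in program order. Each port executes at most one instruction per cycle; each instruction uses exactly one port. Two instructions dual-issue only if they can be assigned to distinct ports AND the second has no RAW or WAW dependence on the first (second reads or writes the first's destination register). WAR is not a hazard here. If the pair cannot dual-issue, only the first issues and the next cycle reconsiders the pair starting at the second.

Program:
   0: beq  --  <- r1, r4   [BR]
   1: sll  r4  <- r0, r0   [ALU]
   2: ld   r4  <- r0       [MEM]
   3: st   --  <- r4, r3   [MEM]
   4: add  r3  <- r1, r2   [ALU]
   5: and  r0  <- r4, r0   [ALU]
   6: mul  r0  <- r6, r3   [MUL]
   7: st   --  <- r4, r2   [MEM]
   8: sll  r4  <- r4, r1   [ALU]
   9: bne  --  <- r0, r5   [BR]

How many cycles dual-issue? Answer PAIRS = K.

c0: i0+i1 beq;sll  2-wide
c1: i2 ld  no-port MEM/MEM
c2: i3+i4 st;add  2-wide
c3: i5 and  WAW r0
c4: i6+i7 mul;st  2-wide
c5: i8+i9 sll;bne  2-wide

PAIRS = 4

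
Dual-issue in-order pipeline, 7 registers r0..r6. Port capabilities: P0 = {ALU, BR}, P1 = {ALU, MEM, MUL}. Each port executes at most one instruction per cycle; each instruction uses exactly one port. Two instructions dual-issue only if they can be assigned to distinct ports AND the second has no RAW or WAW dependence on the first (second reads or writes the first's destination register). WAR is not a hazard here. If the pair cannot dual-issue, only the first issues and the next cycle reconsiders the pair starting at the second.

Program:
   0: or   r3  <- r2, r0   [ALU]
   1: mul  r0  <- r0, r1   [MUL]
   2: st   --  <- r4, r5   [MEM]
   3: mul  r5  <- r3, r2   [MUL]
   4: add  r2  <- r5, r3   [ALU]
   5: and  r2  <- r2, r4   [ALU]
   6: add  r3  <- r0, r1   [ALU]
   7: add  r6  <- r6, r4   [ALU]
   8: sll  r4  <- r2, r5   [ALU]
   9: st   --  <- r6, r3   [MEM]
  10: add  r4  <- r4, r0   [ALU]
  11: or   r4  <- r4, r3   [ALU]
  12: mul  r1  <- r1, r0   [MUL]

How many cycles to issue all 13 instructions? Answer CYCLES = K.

CYCLES = 8

t=0 i0,i1:or mul ; 2-wide
t=1 i2:st ; no-port MEM/MUL
t=2 i3:mul ; RAW r5
t=3 i4:add ; RAW+WAW r2
t=4 i5,i6:and add ; 2-wide
t=5 i7,i8:add sll ; 2-wide
t=6 i9,i10:st add ; 2-wide
t=7 i11,i12:or mul ; 2-wide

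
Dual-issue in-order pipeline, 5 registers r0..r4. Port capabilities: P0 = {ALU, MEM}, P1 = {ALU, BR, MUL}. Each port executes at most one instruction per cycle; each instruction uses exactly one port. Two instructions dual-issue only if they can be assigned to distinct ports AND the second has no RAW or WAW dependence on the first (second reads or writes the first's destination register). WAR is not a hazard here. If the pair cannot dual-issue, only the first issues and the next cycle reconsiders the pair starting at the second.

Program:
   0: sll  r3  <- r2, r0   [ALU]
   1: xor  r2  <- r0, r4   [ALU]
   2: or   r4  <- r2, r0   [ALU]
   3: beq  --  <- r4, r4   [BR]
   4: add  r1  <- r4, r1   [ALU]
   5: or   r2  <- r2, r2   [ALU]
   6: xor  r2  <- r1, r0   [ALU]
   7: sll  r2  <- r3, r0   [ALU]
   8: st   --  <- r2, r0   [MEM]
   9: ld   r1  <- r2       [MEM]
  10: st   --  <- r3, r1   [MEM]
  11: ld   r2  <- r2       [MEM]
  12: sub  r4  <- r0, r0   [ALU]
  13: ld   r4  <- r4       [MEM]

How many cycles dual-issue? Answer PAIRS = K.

c0: i0/i1 sll.ALU xor.ALU  2-wide
c1: i2 or.ALU  RAW r4
c2: i3/i4 beq.BR add.ALU  2-wide
c3: i5 or.ALU  WAW r2
c4: i6 xor.ALU  WAW r2
c5: i7 sll.ALU  RAW r2
c6: i8 st.MEM  no-port MEM/MEM
c7: i9 ld.MEM  no-port MEM/MEM
c8: i10 st.MEM  no-port MEM/MEM
c9: i11/i12 ld.MEM sub.ALU  2-wide
c10: i13 ld.MEM  tail

PAIRS = 3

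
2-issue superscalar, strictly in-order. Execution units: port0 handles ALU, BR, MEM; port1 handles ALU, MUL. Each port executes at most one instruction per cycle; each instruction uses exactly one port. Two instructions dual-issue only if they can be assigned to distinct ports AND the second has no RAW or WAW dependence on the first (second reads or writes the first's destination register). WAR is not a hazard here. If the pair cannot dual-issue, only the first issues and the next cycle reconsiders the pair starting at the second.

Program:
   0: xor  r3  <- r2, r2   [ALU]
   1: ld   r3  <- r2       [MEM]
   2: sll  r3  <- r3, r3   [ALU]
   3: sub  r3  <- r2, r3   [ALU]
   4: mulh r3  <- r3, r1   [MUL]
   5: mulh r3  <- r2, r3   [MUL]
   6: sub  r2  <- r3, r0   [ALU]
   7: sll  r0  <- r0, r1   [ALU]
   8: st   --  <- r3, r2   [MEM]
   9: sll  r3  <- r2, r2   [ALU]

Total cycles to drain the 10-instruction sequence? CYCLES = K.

CYCLES = 8

c0: i0 xor.ALU  WAW r3
c1: i1 ld.MEM  RAW+WAW r3
c2: i2 sll.ALU  RAW+WAW r3
c3: i3 sub.ALU  RAW+WAW r3
c4: i4 mulh.MUL  no-port MUL/MUL
c5: i5 mulh.MUL  RAW r3
c6: i6,i7 sub.ALU;sll.ALU  dual
c7: i8,i9 st.MEM;sll.ALU  dual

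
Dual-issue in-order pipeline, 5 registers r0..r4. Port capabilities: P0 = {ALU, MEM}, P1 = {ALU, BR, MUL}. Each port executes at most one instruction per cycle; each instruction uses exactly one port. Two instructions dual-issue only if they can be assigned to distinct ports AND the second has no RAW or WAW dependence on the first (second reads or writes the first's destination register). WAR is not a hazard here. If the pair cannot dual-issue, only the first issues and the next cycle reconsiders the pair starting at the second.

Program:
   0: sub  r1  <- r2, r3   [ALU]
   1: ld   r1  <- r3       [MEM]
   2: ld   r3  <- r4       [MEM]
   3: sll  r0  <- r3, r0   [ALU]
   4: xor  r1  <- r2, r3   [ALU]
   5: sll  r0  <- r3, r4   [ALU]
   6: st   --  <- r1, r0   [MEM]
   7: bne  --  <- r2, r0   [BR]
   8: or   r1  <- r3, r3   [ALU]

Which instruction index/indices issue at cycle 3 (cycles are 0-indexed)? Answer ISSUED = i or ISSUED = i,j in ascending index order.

ISSUED = 3,4

[0] i0  sub.ALU  -- WAW r1
[1] i1  ld.MEM  -- no-port MEM/MEM
[2] i2  ld.MEM  -- RAW r3
[3] i3/i4  sll.ALU xor.ALU  -- 2-wide
[4] i5  sll.ALU  -- RAW r0
[5] i6/i7  st.MEM bne.BR  -- 2-wide
[6] i8  or.ALU  -- tail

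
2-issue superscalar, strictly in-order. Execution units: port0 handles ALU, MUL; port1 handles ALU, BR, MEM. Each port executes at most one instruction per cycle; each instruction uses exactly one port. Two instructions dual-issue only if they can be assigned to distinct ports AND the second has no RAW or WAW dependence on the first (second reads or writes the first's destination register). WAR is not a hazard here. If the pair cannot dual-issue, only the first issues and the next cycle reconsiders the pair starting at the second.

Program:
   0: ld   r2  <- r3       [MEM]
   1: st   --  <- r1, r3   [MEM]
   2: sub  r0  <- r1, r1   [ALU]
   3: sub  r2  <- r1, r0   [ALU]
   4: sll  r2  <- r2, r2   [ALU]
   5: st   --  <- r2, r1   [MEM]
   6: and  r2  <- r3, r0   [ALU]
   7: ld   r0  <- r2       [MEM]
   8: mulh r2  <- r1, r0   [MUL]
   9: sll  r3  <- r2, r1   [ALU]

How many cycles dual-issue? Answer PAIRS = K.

PAIRS = 2

[0] i0  ld.MEM  -- no-port MEM/MEM
[1] i1&i2  st.MEM;sub.ALU  -- 2-wide
[2] i3  sub.ALU  -- RAW+WAW r2
[3] i4  sll.ALU  -- RAW r2
[4] i5&i6  st.MEM;and.ALU  -- 2-wide
[5] i7  ld.MEM  -- RAW r0
[6] i8  mulh.MUL  -- RAW r2
[7] i9  sll.ALU  -- tail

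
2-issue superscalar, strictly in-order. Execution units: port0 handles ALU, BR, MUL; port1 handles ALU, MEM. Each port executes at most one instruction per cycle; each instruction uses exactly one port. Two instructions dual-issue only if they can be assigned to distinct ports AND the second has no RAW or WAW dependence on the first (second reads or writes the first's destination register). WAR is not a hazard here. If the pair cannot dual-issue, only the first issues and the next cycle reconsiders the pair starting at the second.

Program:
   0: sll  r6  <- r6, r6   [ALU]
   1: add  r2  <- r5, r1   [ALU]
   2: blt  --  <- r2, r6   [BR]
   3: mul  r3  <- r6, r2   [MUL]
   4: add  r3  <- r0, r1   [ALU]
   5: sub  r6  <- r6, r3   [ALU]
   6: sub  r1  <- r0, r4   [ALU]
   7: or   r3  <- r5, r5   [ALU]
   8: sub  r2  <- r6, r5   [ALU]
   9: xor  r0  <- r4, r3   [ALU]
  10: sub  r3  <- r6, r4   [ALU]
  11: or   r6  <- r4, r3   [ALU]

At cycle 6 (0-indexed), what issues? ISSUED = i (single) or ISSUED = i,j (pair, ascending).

ISSUED = 9,10

t=0 i0+i1:sll.ALU/add.ALU ; pair
t=1 i2:blt.BR ; no-port BR/MUL
t=2 i3:mul.MUL ; WAW r3
t=3 i4:add.ALU ; RAW r3
t=4 i5+i6:sub.ALU/sub.ALU ; pair
t=5 i7+i8:or.ALU/sub.ALU ; pair
t=6 i9+i10:xor.ALU/sub.ALU ; pair
t=7 i11:or.ALU ; tail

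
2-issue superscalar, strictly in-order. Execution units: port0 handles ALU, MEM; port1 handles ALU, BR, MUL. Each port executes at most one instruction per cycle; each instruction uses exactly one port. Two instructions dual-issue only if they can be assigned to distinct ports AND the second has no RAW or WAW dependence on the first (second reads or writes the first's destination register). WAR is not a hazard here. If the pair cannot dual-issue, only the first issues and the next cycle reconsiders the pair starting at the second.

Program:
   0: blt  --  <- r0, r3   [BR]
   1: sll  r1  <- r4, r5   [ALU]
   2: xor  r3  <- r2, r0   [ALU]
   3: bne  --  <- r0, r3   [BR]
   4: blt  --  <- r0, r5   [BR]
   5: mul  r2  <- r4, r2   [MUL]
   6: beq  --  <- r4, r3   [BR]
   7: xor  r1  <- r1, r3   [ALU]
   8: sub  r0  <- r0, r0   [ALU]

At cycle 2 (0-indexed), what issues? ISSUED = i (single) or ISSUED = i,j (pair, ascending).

ISSUED = 3

#0 head=0: blt+sll i0/i1 2-wide
#1 head=2: xor i2 RAW r3
#2 head=3: bne i3 no-port BR/BR
#3 head=4: blt i4 no-port BR/MUL
#4 head=5: mul i5 no-port MUL/BR
#5 head=6: beq+xor i6/i7 2-wide
#6 head=8: sub i8 tail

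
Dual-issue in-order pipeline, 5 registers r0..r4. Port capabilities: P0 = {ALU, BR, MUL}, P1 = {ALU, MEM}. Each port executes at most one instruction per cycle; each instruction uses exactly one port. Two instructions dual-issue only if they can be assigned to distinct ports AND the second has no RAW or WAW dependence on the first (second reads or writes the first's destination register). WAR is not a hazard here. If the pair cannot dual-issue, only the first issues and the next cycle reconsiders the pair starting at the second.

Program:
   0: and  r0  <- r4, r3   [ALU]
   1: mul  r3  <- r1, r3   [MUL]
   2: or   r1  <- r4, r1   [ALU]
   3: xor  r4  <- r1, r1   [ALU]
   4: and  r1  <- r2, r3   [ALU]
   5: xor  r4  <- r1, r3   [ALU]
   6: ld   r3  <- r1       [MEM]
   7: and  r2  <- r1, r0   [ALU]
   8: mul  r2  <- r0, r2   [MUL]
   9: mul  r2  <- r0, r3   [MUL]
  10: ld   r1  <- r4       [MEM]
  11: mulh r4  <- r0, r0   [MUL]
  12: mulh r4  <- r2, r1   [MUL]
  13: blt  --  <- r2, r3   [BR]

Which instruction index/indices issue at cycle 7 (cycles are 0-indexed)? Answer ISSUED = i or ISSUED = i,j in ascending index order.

ISSUED = 11

#0 head=0: and.ALU mul.MUL i0+i1 pair
#1 head=2: or.ALU i2 RAW r1
#2 head=3: xor.ALU and.ALU i3+i4 pair
#3 head=5: xor.ALU ld.MEM i5+i6 pair
#4 head=7: and.ALU i7 RAW+WAW r2
#5 head=8: mul.MUL i8 no-port MUL/MUL
#6 head=9: mul.MUL ld.MEM i9+i10 pair
#7 head=11: mulh.MUL i11 no-port MUL/MUL
#8 head=12: mulh.MUL i12 no-port MUL/BR
#9 head=13: blt.BR i13 tail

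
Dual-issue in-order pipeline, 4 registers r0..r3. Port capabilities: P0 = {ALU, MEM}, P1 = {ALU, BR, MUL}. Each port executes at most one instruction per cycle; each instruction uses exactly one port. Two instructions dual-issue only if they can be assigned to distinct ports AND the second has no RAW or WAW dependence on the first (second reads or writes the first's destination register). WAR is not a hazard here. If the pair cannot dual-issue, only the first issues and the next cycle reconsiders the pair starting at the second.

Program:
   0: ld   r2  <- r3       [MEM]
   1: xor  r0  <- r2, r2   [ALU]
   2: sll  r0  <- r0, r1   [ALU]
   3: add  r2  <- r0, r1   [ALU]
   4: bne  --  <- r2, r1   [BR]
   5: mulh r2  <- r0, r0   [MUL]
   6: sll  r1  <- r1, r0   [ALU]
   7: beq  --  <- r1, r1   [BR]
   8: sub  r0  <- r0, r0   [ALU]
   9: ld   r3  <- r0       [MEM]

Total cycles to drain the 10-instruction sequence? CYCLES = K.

0. ld.MEM @i0  | RAW r2
1. xor.ALU @i1  | RAW+WAW r0
2. sll.ALU @i2  | RAW r0
3. add.ALU @i3  | RAW r2
4. bne.BR @i4  | no-port BR/MUL
5. mulh.MUL sll.ALU @i5/i6  | dual
6. beq.BR sub.ALU @i7/i8  | dual
7. ld.MEM @i9  | tail

CYCLES = 8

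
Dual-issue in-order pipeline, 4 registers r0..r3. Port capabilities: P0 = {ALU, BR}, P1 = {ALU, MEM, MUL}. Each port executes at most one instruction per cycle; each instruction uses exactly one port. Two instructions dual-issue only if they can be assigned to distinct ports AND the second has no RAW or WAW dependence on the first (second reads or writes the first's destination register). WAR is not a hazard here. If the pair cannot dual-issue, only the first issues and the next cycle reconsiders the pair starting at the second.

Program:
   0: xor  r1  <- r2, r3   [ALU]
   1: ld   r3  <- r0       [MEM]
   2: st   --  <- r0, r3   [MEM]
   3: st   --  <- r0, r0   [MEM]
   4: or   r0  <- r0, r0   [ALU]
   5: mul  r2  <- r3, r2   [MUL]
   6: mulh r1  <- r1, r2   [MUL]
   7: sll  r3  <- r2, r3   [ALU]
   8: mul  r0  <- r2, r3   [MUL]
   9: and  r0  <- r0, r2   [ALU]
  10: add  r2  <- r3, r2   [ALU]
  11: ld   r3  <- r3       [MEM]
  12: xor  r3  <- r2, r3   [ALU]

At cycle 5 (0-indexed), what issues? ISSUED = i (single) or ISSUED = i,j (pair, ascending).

ISSUED = 8

0. xor ld @i0&i1  | pair
1. st @i2  | no-port MEM/MEM
2. st or @i3&i4  | pair
3. mul @i5  | no-port MUL/MUL
4. mulh sll @i6&i7  | pair
5. mul @i8  | RAW+WAW r0
6. and add @i9&i10  | pair
7. ld @i11  | RAW+WAW r3
8. xor @i12  | tail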